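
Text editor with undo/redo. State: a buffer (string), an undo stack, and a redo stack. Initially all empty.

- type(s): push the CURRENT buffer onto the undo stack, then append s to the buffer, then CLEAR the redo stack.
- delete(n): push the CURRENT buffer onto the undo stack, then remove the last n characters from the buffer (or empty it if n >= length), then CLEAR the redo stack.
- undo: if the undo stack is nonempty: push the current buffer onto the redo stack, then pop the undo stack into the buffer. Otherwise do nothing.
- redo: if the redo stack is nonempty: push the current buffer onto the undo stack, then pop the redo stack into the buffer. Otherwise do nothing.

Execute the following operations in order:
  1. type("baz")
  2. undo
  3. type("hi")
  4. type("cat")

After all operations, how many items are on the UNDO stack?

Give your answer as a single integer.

After op 1 (type): buf='baz' undo_depth=1 redo_depth=0
After op 2 (undo): buf='(empty)' undo_depth=0 redo_depth=1
After op 3 (type): buf='hi' undo_depth=1 redo_depth=0
After op 4 (type): buf='hicat' undo_depth=2 redo_depth=0

Answer: 2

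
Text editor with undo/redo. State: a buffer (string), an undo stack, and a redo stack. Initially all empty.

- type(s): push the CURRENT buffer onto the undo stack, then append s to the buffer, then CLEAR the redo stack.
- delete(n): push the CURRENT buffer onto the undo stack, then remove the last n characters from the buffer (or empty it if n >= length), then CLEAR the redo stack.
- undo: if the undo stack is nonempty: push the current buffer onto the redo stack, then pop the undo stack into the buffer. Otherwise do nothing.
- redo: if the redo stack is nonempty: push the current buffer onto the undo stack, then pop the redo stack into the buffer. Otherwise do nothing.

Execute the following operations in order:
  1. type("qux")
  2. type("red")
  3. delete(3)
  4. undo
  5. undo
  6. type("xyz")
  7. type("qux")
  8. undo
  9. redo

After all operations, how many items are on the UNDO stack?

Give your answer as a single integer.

Answer: 3

Derivation:
After op 1 (type): buf='qux' undo_depth=1 redo_depth=0
After op 2 (type): buf='quxred' undo_depth=2 redo_depth=0
After op 3 (delete): buf='qux' undo_depth=3 redo_depth=0
After op 4 (undo): buf='quxred' undo_depth=2 redo_depth=1
After op 5 (undo): buf='qux' undo_depth=1 redo_depth=2
After op 6 (type): buf='quxxyz' undo_depth=2 redo_depth=0
After op 7 (type): buf='quxxyzqux' undo_depth=3 redo_depth=0
After op 8 (undo): buf='quxxyz' undo_depth=2 redo_depth=1
After op 9 (redo): buf='quxxyzqux' undo_depth=3 redo_depth=0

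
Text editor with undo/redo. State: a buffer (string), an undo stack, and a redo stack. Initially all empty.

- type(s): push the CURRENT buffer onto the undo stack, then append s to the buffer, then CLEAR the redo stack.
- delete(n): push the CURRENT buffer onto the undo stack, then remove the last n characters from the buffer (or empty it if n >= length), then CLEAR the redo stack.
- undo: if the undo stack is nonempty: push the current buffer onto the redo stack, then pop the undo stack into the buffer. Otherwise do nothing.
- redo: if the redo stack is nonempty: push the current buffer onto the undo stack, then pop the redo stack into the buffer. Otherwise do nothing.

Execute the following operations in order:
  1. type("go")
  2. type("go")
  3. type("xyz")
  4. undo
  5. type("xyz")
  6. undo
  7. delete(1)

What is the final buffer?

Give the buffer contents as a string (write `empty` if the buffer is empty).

After op 1 (type): buf='go' undo_depth=1 redo_depth=0
After op 2 (type): buf='gogo' undo_depth=2 redo_depth=0
After op 3 (type): buf='gogoxyz' undo_depth=3 redo_depth=0
After op 4 (undo): buf='gogo' undo_depth=2 redo_depth=1
After op 5 (type): buf='gogoxyz' undo_depth=3 redo_depth=0
After op 6 (undo): buf='gogo' undo_depth=2 redo_depth=1
After op 7 (delete): buf='gog' undo_depth=3 redo_depth=0

Answer: gog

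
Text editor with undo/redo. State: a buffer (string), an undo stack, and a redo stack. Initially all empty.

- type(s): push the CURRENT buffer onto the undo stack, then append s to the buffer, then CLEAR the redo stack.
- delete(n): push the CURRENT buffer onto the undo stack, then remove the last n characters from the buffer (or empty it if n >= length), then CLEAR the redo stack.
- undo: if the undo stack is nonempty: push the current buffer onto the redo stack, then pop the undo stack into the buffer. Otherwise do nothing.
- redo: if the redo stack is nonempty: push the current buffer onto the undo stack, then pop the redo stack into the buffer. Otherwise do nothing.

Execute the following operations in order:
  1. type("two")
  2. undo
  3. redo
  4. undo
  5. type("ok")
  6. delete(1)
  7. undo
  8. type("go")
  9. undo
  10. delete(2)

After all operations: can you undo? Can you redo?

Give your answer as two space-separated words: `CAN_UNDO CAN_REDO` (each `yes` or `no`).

Answer: yes no

Derivation:
After op 1 (type): buf='two' undo_depth=1 redo_depth=0
After op 2 (undo): buf='(empty)' undo_depth=0 redo_depth=1
After op 3 (redo): buf='two' undo_depth=1 redo_depth=0
After op 4 (undo): buf='(empty)' undo_depth=0 redo_depth=1
After op 5 (type): buf='ok' undo_depth=1 redo_depth=0
After op 6 (delete): buf='o' undo_depth=2 redo_depth=0
After op 7 (undo): buf='ok' undo_depth=1 redo_depth=1
After op 8 (type): buf='okgo' undo_depth=2 redo_depth=0
After op 9 (undo): buf='ok' undo_depth=1 redo_depth=1
After op 10 (delete): buf='(empty)' undo_depth=2 redo_depth=0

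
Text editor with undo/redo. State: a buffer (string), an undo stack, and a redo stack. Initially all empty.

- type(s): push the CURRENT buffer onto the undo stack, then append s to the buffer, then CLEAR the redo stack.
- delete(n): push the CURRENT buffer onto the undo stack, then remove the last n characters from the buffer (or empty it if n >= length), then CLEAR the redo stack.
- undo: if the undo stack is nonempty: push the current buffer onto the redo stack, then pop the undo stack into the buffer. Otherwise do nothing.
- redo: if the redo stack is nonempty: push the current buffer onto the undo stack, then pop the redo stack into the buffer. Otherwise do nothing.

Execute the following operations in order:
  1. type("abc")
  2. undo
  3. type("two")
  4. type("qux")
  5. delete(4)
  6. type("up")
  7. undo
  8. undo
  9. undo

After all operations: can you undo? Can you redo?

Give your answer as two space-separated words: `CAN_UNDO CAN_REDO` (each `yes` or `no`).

Answer: yes yes

Derivation:
After op 1 (type): buf='abc' undo_depth=1 redo_depth=0
After op 2 (undo): buf='(empty)' undo_depth=0 redo_depth=1
After op 3 (type): buf='two' undo_depth=1 redo_depth=0
After op 4 (type): buf='twoqux' undo_depth=2 redo_depth=0
After op 5 (delete): buf='tw' undo_depth=3 redo_depth=0
After op 6 (type): buf='twup' undo_depth=4 redo_depth=0
After op 7 (undo): buf='tw' undo_depth=3 redo_depth=1
After op 8 (undo): buf='twoqux' undo_depth=2 redo_depth=2
After op 9 (undo): buf='two' undo_depth=1 redo_depth=3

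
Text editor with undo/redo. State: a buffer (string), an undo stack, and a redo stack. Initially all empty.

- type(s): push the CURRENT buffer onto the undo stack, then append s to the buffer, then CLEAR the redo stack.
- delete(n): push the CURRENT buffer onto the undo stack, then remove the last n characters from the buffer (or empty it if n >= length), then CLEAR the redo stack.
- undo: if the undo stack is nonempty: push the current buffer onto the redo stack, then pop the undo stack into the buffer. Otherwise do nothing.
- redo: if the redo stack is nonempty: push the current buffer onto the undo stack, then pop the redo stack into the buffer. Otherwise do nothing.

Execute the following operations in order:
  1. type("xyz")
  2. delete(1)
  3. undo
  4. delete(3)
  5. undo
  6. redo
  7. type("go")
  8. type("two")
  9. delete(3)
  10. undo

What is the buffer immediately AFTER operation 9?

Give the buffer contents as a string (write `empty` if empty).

Answer: go

Derivation:
After op 1 (type): buf='xyz' undo_depth=1 redo_depth=0
After op 2 (delete): buf='xy' undo_depth=2 redo_depth=0
After op 3 (undo): buf='xyz' undo_depth=1 redo_depth=1
After op 4 (delete): buf='(empty)' undo_depth=2 redo_depth=0
After op 5 (undo): buf='xyz' undo_depth=1 redo_depth=1
After op 6 (redo): buf='(empty)' undo_depth=2 redo_depth=0
After op 7 (type): buf='go' undo_depth=3 redo_depth=0
After op 8 (type): buf='gotwo' undo_depth=4 redo_depth=0
After op 9 (delete): buf='go' undo_depth=5 redo_depth=0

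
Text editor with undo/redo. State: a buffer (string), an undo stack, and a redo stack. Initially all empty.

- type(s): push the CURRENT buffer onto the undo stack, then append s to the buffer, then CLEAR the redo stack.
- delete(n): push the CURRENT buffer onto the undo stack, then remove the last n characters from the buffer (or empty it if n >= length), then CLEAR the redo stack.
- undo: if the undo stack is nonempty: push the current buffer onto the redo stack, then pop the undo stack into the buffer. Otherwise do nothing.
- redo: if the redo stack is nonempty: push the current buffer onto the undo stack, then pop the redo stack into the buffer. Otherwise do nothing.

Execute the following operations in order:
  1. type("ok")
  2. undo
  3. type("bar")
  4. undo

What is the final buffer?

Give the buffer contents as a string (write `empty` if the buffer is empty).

Answer: empty

Derivation:
After op 1 (type): buf='ok' undo_depth=1 redo_depth=0
After op 2 (undo): buf='(empty)' undo_depth=0 redo_depth=1
After op 3 (type): buf='bar' undo_depth=1 redo_depth=0
After op 4 (undo): buf='(empty)' undo_depth=0 redo_depth=1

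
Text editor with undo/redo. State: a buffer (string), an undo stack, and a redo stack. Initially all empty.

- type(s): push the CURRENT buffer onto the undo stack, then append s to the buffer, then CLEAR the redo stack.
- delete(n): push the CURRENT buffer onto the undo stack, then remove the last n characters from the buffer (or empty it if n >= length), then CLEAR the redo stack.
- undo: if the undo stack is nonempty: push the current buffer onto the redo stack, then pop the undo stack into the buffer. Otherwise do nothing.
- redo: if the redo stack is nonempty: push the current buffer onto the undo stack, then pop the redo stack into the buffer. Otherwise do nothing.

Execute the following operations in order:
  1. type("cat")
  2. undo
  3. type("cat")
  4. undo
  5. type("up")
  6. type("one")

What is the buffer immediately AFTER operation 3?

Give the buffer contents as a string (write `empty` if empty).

After op 1 (type): buf='cat' undo_depth=1 redo_depth=0
After op 2 (undo): buf='(empty)' undo_depth=0 redo_depth=1
After op 3 (type): buf='cat' undo_depth=1 redo_depth=0

Answer: cat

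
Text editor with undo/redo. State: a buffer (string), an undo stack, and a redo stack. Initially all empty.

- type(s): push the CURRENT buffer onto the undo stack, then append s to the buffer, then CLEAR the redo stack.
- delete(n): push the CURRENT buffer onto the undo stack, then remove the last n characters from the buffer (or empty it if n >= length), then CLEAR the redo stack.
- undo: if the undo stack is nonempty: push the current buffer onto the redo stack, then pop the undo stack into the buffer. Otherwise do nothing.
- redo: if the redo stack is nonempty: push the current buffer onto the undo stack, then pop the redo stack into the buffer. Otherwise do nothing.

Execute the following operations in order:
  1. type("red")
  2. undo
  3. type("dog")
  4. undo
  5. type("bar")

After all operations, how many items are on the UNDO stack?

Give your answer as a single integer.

After op 1 (type): buf='red' undo_depth=1 redo_depth=0
After op 2 (undo): buf='(empty)' undo_depth=0 redo_depth=1
After op 3 (type): buf='dog' undo_depth=1 redo_depth=0
After op 4 (undo): buf='(empty)' undo_depth=0 redo_depth=1
After op 5 (type): buf='bar' undo_depth=1 redo_depth=0

Answer: 1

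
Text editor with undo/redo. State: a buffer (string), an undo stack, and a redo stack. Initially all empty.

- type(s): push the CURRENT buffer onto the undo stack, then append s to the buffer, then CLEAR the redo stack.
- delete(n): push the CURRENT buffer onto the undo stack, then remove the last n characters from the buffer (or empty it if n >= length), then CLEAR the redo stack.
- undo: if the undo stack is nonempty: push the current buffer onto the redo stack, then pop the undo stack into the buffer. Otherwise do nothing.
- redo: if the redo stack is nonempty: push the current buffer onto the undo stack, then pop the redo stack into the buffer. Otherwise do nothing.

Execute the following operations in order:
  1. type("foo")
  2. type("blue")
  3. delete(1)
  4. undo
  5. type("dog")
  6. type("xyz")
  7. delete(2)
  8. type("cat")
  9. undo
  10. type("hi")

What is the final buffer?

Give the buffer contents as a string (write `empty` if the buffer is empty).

After op 1 (type): buf='foo' undo_depth=1 redo_depth=0
After op 2 (type): buf='fooblue' undo_depth=2 redo_depth=0
After op 3 (delete): buf='fooblu' undo_depth=3 redo_depth=0
After op 4 (undo): buf='fooblue' undo_depth=2 redo_depth=1
After op 5 (type): buf='foobluedog' undo_depth=3 redo_depth=0
After op 6 (type): buf='foobluedogxyz' undo_depth=4 redo_depth=0
After op 7 (delete): buf='foobluedogx' undo_depth=5 redo_depth=0
After op 8 (type): buf='foobluedogxcat' undo_depth=6 redo_depth=0
After op 9 (undo): buf='foobluedogx' undo_depth=5 redo_depth=1
After op 10 (type): buf='foobluedogxhi' undo_depth=6 redo_depth=0

Answer: foobluedogxhi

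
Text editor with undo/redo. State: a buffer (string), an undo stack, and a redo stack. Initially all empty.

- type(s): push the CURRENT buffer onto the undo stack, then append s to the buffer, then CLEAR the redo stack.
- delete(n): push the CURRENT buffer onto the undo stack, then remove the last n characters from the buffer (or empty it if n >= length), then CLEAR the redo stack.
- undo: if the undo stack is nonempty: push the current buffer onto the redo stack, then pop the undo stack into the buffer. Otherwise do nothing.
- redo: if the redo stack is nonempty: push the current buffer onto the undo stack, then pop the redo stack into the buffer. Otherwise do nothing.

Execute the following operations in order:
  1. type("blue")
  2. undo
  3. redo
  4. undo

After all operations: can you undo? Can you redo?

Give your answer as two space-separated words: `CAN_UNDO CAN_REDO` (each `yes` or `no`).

After op 1 (type): buf='blue' undo_depth=1 redo_depth=0
After op 2 (undo): buf='(empty)' undo_depth=0 redo_depth=1
After op 3 (redo): buf='blue' undo_depth=1 redo_depth=0
After op 4 (undo): buf='(empty)' undo_depth=0 redo_depth=1

Answer: no yes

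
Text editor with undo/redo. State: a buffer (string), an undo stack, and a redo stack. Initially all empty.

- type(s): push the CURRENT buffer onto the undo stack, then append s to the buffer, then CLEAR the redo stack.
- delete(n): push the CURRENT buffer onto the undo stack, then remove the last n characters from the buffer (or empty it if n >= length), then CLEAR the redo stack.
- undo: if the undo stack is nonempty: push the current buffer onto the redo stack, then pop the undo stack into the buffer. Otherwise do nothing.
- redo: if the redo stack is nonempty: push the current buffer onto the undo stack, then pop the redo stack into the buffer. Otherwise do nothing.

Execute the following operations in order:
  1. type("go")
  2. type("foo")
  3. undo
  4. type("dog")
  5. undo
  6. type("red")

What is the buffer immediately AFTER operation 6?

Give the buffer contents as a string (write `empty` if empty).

Answer: gored

Derivation:
After op 1 (type): buf='go' undo_depth=1 redo_depth=0
After op 2 (type): buf='gofoo' undo_depth=2 redo_depth=0
After op 3 (undo): buf='go' undo_depth=1 redo_depth=1
After op 4 (type): buf='godog' undo_depth=2 redo_depth=0
After op 5 (undo): buf='go' undo_depth=1 redo_depth=1
After op 6 (type): buf='gored' undo_depth=2 redo_depth=0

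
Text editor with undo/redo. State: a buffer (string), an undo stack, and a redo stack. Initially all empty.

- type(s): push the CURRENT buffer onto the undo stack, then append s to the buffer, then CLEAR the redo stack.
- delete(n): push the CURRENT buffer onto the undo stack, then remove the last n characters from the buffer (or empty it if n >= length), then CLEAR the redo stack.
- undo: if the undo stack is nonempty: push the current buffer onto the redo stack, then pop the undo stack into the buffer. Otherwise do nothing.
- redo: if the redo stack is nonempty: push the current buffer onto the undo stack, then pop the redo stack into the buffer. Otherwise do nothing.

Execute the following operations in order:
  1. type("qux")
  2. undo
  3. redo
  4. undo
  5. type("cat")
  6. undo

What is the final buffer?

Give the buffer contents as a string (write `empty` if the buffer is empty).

After op 1 (type): buf='qux' undo_depth=1 redo_depth=0
After op 2 (undo): buf='(empty)' undo_depth=0 redo_depth=1
After op 3 (redo): buf='qux' undo_depth=1 redo_depth=0
After op 4 (undo): buf='(empty)' undo_depth=0 redo_depth=1
After op 5 (type): buf='cat' undo_depth=1 redo_depth=0
After op 6 (undo): buf='(empty)' undo_depth=0 redo_depth=1

Answer: empty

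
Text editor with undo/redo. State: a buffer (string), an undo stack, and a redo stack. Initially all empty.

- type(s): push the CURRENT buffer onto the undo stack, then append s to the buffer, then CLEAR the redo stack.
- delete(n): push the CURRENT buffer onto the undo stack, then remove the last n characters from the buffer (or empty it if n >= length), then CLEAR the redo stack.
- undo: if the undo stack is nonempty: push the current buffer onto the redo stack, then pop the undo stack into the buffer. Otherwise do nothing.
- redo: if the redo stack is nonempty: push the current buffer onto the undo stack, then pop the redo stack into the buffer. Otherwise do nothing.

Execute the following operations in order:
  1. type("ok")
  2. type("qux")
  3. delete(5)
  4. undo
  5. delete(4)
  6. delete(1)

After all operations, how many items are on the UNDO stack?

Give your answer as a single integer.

After op 1 (type): buf='ok' undo_depth=1 redo_depth=0
After op 2 (type): buf='okqux' undo_depth=2 redo_depth=0
After op 3 (delete): buf='(empty)' undo_depth=3 redo_depth=0
After op 4 (undo): buf='okqux' undo_depth=2 redo_depth=1
After op 5 (delete): buf='o' undo_depth=3 redo_depth=0
After op 6 (delete): buf='(empty)' undo_depth=4 redo_depth=0

Answer: 4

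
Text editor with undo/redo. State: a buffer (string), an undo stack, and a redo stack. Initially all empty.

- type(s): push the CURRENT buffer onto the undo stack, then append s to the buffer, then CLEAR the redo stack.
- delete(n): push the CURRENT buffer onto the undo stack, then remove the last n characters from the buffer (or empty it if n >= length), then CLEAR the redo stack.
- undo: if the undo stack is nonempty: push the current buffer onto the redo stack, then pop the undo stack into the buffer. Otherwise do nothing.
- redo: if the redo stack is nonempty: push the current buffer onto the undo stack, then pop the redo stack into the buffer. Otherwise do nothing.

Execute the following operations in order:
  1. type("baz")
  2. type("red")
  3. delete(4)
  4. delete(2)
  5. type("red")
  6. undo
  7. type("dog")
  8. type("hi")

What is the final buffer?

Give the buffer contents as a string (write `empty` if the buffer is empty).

Answer: doghi

Derivation:
After op 1 (type): buf='baz' undo_depth=1 redo_depth=0
After op 2 (type): buf='bazred' undo_depth=2 redo_depth=0
After op 3 (delete): buf='ba' undo_depth=3 redo_depth=0
After op 4 (delete): buf='(empty)' undo_depth=4 redo_depth=0
After op 5 (type): buf='red' undo_depth=5 redo_depth=0
After op 6 (undo): buf='(empty)' undo_depth=4 redo_depth=1
After op 7 (type): buf='dog' undo_depth=5 redo_depth=0
After op 8 (type): buf='doghi' undo_depth=6 redo_depth=0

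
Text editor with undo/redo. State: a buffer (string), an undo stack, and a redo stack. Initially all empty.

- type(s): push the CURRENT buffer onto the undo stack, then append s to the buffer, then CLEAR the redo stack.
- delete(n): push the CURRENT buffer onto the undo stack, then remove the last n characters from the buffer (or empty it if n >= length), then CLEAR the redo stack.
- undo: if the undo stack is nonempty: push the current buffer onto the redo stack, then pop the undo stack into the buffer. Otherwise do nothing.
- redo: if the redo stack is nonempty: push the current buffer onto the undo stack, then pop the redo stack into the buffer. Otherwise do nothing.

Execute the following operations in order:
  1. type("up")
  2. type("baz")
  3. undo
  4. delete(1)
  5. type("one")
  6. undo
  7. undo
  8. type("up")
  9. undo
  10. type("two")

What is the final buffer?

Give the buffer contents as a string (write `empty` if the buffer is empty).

Answer: uptwo

Derivation:
After op 1 (type): buf='up' undo_depth=1 redo_depth=0
After op 2 (type): buf='upbaz' undo_depth=2 redo_depth=0
After op 3 (undo): buf='up' undo_depth=1 redo_depth=1
After op 4 (delete): buf='u' undo_depth=2 redo_depth=0
After op 5 (type): buf='uone' undo_depth=3 redo_depth=0
After op 6 (undo): buf='u' undo_depth=2 redo_depth=1
After op 7 (undo): buf='up' undo_depth=1 redo_depth=2
After op 8 (type): buf='upup' undo_depth=2 redo_depth=0
After op 9 (undo): buf='up' undo_depth=1 redo_depth=1
After op 10 (type): buf='uptwo' undo_depth=2 redo_depth=0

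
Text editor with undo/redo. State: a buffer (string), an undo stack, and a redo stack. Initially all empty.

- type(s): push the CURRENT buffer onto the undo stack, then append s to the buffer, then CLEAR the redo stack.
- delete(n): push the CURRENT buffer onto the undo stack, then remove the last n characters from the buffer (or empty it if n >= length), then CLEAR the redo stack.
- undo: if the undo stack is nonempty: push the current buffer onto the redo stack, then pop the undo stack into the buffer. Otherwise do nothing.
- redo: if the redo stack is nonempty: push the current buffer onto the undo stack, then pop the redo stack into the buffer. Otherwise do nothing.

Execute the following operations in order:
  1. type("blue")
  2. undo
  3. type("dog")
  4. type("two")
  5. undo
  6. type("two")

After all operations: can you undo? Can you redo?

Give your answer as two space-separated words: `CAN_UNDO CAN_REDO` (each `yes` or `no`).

Answer: yes no

Derivation:
After op 1 (type): buf='blue' undo_depth=1 redo_depth=0
After op 2 (undo): buf='(empty)' undo_depth=0 redo_depth=1
After op 3 (type): buf='dog' undo_depth=1 redo_depth=0
After op 4 (type): buf='dogtwo' undo_depth=2 redo_depth=0
After op 5 (undo): buf='dog' undo_depth=1 redo_depth=1
After op 6 (type): buf='dogtwo' undo_depth=2 redo_depth=0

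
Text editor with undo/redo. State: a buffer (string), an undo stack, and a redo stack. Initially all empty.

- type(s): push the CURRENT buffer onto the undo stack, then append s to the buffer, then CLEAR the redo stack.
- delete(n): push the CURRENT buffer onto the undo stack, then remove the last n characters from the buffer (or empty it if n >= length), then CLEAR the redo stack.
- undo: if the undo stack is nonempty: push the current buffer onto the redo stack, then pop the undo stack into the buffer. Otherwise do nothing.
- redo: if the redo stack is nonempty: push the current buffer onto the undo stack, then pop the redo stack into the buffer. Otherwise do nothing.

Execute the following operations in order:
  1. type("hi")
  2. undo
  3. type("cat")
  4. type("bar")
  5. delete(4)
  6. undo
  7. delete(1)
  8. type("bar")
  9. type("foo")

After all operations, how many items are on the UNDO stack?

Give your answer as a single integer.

After op 1 (type): buf='hi' undo_depth=1 redo_depth=0
After op 2 (undo): buf='(empty)' undo_depth=0 redo_depth=1
After op 3 (type): buf='cat' undo_depth=1 redo_depth=0
After op 4 (type): buf='catbar' undo_depth=2 redo_depth=0
After op 5 (delete): buf='ca' undo_depth=3 redo_depth=0
After op 6 (undo): buf='catbar' undo_depth=2 redo_depth=1
After op 7 (delete): buf='catba' undo_depth=3 redo_depth=0
After op 8 (type): buf='catbabar' undo_depth=4 redo_depth=0
After op 9 (type): buf='catbabarfoo' undo_depth=5 redo_depth=0

Answer: 5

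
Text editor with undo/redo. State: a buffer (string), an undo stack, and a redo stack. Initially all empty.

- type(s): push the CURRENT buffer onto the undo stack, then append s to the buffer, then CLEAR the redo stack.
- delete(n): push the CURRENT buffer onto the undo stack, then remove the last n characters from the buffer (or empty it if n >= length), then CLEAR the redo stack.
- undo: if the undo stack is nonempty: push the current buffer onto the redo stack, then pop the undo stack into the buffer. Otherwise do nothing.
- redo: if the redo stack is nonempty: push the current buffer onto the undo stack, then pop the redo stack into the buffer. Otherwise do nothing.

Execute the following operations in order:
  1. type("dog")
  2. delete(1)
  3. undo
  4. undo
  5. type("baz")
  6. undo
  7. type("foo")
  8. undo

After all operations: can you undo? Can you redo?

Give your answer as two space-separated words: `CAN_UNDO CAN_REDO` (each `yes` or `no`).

Answer: no yes

Derivation:
After op 1 (type): buf='dog' undo_depth=1 redo_depth=0
After op 2 (delete): buf='do' undo_depth=2 redo_depth=0
After op 3 (undo): buf='dog' undo_depth=1 redo_depth=1
After op 4 (undo): buf='(empty)' undo_depth=0 redo_depth=2
After op 5 (type): buf='baz' undo_depth=1 redo_depth=0
After op 6 (undo): buf='(empty)' undo_depth=0 redo_depth=1
After op 7 (type): buf='foo' undo_depth=1 redo_depth=0
After op 8 (undo): buf='(empty)' undo_depth=0 redo_depth=1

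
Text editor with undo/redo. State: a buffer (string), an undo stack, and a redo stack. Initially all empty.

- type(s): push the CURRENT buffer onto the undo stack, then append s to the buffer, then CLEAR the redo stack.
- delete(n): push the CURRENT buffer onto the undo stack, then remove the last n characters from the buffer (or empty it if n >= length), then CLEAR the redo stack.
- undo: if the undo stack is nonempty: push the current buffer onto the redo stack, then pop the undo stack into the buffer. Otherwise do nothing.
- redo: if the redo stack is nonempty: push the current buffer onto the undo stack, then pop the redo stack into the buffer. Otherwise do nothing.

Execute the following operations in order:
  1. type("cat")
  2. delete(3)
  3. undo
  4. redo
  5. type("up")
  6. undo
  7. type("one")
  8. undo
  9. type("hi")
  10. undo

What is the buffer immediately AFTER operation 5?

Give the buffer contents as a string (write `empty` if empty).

After op 1 (type): buf='cat' undo_depth=1 redo_depth=0
After op 2 (delete): buf='(empty)' undo_depth=2 redo_depth=0
After op 3 (undo): buf='cat' undo_depth=1 redo_depth=1
After op 4 (redo): buf='(empty)' undo_depth=2 redo_depth=0
After op 5 (type): buf='up' undo_depth=3 redo_depth=0

Answer: up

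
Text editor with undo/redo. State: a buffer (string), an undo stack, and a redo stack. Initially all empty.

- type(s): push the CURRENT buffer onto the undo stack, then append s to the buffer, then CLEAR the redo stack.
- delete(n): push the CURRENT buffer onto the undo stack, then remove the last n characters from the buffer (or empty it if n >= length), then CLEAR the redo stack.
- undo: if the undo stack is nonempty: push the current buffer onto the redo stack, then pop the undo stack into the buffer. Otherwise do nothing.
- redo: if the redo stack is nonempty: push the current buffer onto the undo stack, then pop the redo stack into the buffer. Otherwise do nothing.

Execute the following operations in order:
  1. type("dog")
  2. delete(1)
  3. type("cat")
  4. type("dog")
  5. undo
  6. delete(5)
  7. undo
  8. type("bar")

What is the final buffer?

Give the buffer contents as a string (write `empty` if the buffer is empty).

After op 1 (type): buf='dog' undo_depth=1 redo_depth=0
After op 2 (delete): buf='do' undo_depth=2 redo_depth=0
After op 3 (type): buf='docat' undo_depth=3 redo_depth=0
After op 4 (type): buf='docatdog' undo_depth=4 redo_depth=0
After op 5 (undo): buf='docat' undo_depth=3 redo_depth=1
After op 6 (delete): buf='(empty)' undo_depth=4 redo_depth=0
After op 7 (undo): buf='docat' undo_depth=3 redo_depth=1
After op 8 (type): buf='docatbar' undo_depth=4 redo_depth=0

Answer: docatbar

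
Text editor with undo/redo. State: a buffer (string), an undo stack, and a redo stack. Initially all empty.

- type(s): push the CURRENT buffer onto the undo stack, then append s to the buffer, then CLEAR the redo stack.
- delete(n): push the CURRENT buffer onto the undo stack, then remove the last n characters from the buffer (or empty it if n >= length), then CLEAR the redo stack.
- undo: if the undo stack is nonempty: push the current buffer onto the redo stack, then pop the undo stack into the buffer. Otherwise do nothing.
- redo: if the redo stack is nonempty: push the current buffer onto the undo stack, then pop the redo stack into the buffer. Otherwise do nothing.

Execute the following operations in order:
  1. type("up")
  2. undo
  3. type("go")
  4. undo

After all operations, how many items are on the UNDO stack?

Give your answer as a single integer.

Answer: 0

Derivation:
After op 1 (type): buf='up' undo_depth=1 redo_depth=0
After op 2 (undo): buf='(empty)' undo_depth=0 redo_depth=1
After op 3 (type): buf='go' undo_depth=1 redo_depth=0
After op 4 (undo): buf='(empty)' undo_depth=0 redo_depth=1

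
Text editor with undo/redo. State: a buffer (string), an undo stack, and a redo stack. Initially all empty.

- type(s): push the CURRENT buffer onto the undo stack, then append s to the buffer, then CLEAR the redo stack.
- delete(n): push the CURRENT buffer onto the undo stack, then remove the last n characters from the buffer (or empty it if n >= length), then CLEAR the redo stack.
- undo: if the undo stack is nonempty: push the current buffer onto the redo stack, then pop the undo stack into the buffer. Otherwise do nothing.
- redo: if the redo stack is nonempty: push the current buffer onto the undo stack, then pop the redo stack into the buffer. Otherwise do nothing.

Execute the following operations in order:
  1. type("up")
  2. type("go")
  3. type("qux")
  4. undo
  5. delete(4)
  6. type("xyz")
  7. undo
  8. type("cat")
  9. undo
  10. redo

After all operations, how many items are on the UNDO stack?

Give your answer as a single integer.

Answer: 4

Derivation:
After op 1 (type): buf='up' undo_depth=1 redo_depth=0
After op 2 (type): buf='upgo' undo_depth=2 redo_depth=0
After op 3 (type): buf='upgoqux' undo_depth=3 redo_depth=0
After op 4 (undo): buf='upgo' undo_depth=2 redo_depth=1
After op 5 (delete): buf='(empty)' undo_depth=3 redo_depth=0
After op 6 (type): buf='xyz' undo_depth=4 redo_depth=0
After op 7 (undo): buf='(empty)' undo_depth=3 redo_depth=1
After op 8 (type): buf='cat' undo_depth=4 redo_depth=0
After op 9 (undo): buf='(empty)' undo_depth=3 redo_depth=1
After op 10 (redo): buf='cat' undo_depth=4 redo_depth=0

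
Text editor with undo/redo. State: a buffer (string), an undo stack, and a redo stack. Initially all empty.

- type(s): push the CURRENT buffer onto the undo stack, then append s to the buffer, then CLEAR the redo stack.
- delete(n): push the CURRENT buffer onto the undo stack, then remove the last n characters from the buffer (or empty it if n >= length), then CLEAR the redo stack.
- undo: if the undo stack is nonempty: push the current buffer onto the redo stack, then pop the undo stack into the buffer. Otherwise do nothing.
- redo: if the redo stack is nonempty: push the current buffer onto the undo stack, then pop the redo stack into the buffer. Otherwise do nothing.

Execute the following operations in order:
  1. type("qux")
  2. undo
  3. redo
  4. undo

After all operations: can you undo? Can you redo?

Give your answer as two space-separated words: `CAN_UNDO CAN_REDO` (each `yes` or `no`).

After op 1 (type): buf='qux' undo_depth=1 redo_depth=0
After op 2 (undo): buf='(empty)' undo_depth=0 redo_depth=1
After op 3 (redo): buf='qux' undo_depth=1 redo_depth=0
After op 4 (undo): buf='(empty)' undo_depth=0 redo_depth=1

Answer: no yes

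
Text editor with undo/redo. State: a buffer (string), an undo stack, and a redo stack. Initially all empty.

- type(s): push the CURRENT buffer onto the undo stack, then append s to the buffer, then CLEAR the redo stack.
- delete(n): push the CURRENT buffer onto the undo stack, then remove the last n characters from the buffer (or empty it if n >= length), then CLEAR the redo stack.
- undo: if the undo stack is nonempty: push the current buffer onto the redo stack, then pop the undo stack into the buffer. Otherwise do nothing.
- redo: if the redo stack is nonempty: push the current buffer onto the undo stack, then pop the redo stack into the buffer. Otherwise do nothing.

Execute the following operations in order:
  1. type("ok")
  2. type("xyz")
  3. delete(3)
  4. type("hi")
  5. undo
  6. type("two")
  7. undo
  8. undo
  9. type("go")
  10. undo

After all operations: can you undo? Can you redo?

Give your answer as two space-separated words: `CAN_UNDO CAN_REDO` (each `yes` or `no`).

After op 1 (type): buf='ok' undo_depth=1 redo_depth=0
After op 2 (type): buf='okxyz' undo_depth=2 redo_depth=0
After op 3 (delete): buf='ok' undo_depth=3 redo_depth=0
After op 4 (type): buf='okhi' undo_depth=4 redo_depth=0
After op 5 (undo): buf='ok' undo_depth=3 redo_depth=1
After op 6 (type): buf='oktwo' undo_depth=4 redo_depth=0
After op 7 (undo): buf='ok' undo_depth=3 redo_depth=1
After op 8 (undo): buf='okxyz' undo_depth=2 redo_depth=2
After op 9 (type): buf='okxyzgo' undo_depth=3 redo_depth=0
After op 10 (undo): buf='okxyz' undo_depth=2 redo_depth=1

Answer: yes yes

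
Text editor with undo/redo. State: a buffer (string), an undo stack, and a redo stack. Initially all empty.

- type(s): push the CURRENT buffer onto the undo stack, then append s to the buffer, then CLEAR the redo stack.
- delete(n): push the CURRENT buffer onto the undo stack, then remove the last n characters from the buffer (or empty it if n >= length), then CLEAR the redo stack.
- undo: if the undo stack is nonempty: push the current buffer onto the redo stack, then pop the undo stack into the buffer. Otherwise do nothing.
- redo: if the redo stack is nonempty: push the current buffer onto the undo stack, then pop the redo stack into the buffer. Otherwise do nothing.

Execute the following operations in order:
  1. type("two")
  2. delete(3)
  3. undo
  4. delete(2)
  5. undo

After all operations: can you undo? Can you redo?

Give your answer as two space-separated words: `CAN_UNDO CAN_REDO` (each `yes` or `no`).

Answer: yes yes

Derivation:
After op 1 (type): buf='two' undo_depth=1 redo_depth=0
After op 2 (delete): buf='(empty)' undo_depth=2 redo_depth=0
After op 3 (undo): buf='two' undo_depth=1 redo_depth=1
After op 4 (delete): buf='t' undo_depth=2 redo_depth=0
After op 5 (undo): buf='two' undo_depth=1 redo_depth=1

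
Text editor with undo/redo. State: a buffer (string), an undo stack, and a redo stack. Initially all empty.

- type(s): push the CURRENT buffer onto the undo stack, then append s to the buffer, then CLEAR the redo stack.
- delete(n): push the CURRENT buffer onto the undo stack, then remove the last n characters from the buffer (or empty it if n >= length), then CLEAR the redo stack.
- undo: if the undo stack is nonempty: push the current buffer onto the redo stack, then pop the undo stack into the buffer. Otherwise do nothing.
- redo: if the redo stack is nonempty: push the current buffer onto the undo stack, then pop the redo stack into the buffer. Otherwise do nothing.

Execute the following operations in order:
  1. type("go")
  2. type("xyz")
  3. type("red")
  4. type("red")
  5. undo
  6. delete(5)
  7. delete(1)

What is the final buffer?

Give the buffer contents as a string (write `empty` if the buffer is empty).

After op 1 (type): buf='go' undo_depth=1 redo_depth=0
After op 2 (type): buf='goxyz' undo_depth=2 redo_depth=0
After op 3 (type): buf='goxyzred' undo_depth=3 redo_depth=0
After op 4 (type): buf='goxyzredred' undo_depth=4 redo_depth=0
After op 5 (undo): buf='goxyzred' undo_depth=3 redo_depth=1
After op 6 (delete): buf='gox' undo_depth=4 redo_depth=0
After op 7 (delete): buf='go' undo_depth=5 redo_depth=0

Answer: go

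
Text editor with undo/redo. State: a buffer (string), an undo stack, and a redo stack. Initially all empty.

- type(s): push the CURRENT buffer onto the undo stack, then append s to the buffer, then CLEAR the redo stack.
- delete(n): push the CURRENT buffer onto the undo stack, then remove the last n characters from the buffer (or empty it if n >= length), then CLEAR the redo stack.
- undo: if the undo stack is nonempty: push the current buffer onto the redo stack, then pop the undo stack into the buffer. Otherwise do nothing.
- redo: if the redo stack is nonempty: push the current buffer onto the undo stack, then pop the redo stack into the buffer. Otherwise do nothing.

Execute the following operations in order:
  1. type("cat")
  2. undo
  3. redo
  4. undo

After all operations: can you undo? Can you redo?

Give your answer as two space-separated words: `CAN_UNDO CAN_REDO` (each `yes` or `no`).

After op 1 (type): buf='cat' undo_depth=1 redo_depth=0
After op 2 (undo): buf='(empty)' undo_depth=0 redo_depth=1
After op 3 (redo): buf='cat' undo_depth=1 redo_depth=0
After op 4 (undo): buf='(empty)' undo_depth=0 redo_depth=1

Answer: no yes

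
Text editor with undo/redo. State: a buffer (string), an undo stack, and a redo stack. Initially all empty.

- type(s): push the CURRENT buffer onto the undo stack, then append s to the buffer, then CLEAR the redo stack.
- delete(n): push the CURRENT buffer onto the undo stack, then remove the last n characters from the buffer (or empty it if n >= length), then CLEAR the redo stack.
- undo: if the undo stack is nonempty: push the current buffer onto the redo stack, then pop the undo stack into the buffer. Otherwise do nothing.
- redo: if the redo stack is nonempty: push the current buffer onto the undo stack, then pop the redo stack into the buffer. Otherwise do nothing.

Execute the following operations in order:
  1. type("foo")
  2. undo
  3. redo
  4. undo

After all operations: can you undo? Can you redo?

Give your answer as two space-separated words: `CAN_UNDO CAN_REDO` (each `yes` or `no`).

Answer: no yes

Derivation:
After op 1 (type): buf='foo' undo_depth=1 redo_depth=0
After op 2 (undo): buf='(empty)' undo_depth=0 redo_depth=1
After op 3 (redo): buf='foo' undo_depth=1 redo_depth=0
After op 4 (undo): buf='(empty)' undo_depth=0 redo_depth=1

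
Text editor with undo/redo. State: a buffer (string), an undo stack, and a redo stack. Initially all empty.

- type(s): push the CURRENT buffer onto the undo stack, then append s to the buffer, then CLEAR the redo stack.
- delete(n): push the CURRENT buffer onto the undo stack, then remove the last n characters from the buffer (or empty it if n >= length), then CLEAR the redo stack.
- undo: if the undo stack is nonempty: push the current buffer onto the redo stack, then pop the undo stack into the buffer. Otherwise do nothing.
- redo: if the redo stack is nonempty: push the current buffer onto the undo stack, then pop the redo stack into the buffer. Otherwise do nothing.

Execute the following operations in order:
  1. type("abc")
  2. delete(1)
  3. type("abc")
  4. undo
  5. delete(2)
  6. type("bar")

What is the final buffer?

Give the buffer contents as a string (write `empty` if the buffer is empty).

Answer: bar

Derivation:
After op 1 (type): buf='abc' undo_depth=1 redo_depth=0
After op 2 (delete): buf='ab' undo_depth=2 redo_depth=0
After op 3 (type): buf='ababc' undo_depth=3 redo_depth=0
After op 4 (undo): buf='ab' undo_depth=2 redo_depth=1
After op 5 (delete): buf='(empty)' undo_depth=3 redo_depth=0
After op 6 (type): buf='bar' undo_depth=4 redo_depth=0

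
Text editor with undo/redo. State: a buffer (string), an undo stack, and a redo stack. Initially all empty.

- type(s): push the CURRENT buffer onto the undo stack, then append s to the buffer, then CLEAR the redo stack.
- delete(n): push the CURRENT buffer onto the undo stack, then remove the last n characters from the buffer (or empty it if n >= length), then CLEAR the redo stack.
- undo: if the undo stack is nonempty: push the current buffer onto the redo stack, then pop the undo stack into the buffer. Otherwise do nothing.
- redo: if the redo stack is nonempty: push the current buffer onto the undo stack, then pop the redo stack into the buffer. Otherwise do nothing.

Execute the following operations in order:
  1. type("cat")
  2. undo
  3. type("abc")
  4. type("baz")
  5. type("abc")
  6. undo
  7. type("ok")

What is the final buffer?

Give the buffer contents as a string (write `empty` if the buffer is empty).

After op 1 (type): buf='cat' undo_depth=1 redo_depth=0
After op 2 (undo): buf='(empty)' undo_depth=0 redo_depth=1
After op 3 (type): buf='abc' undo_depth=1 redo_depth=0
After op 4 (type): buf='abcbaz' undo_depth=2 redo_depth=0
After op 5 (type): buf='abcbazabc' undo_depth=3 redo_depth=0
After op 6 (undo): buf='abcbaz' undo_depth=2 redo_depth=1
After op 7 (type): buf='abcbazok' undo_depth=3 redo_depth=0

Answer: abcbazok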